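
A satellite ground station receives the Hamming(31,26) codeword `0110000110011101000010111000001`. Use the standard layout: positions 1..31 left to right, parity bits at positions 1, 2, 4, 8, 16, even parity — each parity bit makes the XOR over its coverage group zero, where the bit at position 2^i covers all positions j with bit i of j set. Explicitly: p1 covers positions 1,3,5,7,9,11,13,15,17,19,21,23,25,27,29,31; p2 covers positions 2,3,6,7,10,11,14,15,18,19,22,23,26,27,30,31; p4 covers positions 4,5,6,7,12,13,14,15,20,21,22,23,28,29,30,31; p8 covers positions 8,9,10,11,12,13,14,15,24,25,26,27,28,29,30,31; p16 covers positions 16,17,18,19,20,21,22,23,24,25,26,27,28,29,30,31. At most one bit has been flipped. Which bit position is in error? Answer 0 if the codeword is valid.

3

s1: b1⊕b3⊕b5⊕b7⊕b9⊕b11⊕b13⊕b15⊕b17⊕b19⊕b21⊕b23⊕b25⊕b27⊕b29⊕b31 = 0⊕1⊕0⊕0⊕1⊕0⊕1⊕0⊕0⊕0⊕1⊕1⊕1⊕0⊕0⊕1 = 1
s2: b2⊕b3⊕b6⊕b7⊕b10⊕b11⊕b14⊕b15⊕b18⊕b19⊕b22⊕b23⊕b26⊕b27⊕b30⊕b31 = 1⊕1⊕0⊕0⊕0⊕0⊕1⊕0⊕0⊕0⊕0⊕1⊕0⊕0⊕0⊕1 = 1
s4: b4⊕b5⊕b6⊕b7⊕b12⊕b13⊕b14⊕b15⊕b20⊕b21⊕b22⊕b23⊕b28⊕b29⊕b30⊕b31 = 0⊕0⊕0⊕0⊕1⊕1⊕1⊕0⊕0⊕1⊕0⊕1⊕0⊕0⊕0⊕1 = 0
s8: b8⊕b9⊕b10⊕b11⊕b12⊕b13⊕b14⊕b15⊕b24⊕b25⊕b26⊕b27⊕b28⊕b29⊕b30⊕b31 = 1⊕1⊕0⊕0⊕1⊕1⊕1⊕0⊕1⊕1⊕0⊕0⊕0⊕0⊕0⊕1 = 0
s16: b16⊕b17⊕b18⊕b19⊕b20⊕b21⊕b22⊕b23⊕b24⊕b25⊕b26⊕b27⊕b28⊕b29⊕b30⊕b31 = 1⊕0⊕0⊕0⊕0⊕1⊕0⊕1⊕1⊕1⊕0⊕0⊕0⊕0⊕0⊕1 = 0
Syndrome (s16...s1) = 00011 → position 3.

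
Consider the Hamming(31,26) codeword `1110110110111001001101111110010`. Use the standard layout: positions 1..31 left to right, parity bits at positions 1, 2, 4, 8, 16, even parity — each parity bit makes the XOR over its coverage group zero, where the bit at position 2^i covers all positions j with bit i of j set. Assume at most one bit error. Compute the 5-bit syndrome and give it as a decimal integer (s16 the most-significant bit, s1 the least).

0

s1: b1⊕b3⊕b5⊕b7⊕b9⊕b11⊕b13⊕b15⊕b17⊕b19⊕b21⊕b23⊕b25⊕b27⊕b29⊕b31 = 1⊕1⊕1⊕0⊕1⊕1⊕1⊕0⊕0⊕1⊕0⊕1⊕1⊕1⊕0⊕0 = 0
s2: b2⊕b3⊕b6⊕b7⊕b10⊕b11⊕b14⊕b15⊕b18⊕b19⊕b22⊕b23⊕b26⊕b27⊕b30⊕b31 = 1⊕1⊕1⊕0⊕0⊕1⊕0⊕0⊕0⊕1⊕1⊕1⊕1⊕1⊕1⊕0 = 0
s4: b4⊕b5⊕b6⊕b7⊕b12⊕b13⊕b14⊕b15⊕b20⊕b21⊕b22⊕b23⊕b28⊕b29⊕b30⊕b31 = 0⊕1⊕1⊕0⊕1⊕1⊕0⊕0⊕1⊕0⊕1⊕1⊕0⊕0⊕1⊕0 = 0
s8: b8⊕b9⊕b10⊕b11⊕b12⊕b13⊕b14⊕b15⊕b24⊕b25⊕b26⊕b27⊕b28⊕b29⊕b30⊕b31 = 1⊕1⊕0⊕1⊕1⊕1⊕0⊕0⊕1⊕1⊕1⊕1⊕0⊕0⊕1⊕0 = 0
s16: b16⊕b17⊕b18⊕b19⊕b20⊕b21⊕b22⊕b23⊕b24⊕b25⊕b26⊕b27⊕b28⊕b29⊕b30⊕b31 = 1⊕0⊕0⊕1⊕1⊕0⊕1⊕1⊕1⊕1⊕1⊕1⊕0⊕0⊕1⊕0 = 0
Syndrome (s16...s1) = 00000 → position 0 (no error).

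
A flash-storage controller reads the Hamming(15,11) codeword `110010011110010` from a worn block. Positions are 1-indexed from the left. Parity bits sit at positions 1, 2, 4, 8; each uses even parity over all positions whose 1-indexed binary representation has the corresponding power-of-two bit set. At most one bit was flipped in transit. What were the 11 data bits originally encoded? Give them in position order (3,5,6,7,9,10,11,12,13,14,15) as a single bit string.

01001110010

s1: b1⊕b3⊕b5⊕b7⊕b9⊕b11⊕b13⊕b15 = 1⊕0⊕1⊕0⊕1⊕1⊕0⊕0 = 0
s2: b2⊕b3⊕b6⊕b7⊕b10⊕b11⊕b14⊕b15 = 1⊕0⊕0⊕0⊕1⊕1⊕1⊕0 = 0
s4: b4⊕b5⊕b6⊕b7⊕b12⊕b13⊕b14⊕b15 = 0⊕1⊕0⊕0⊕0⊕0⊕1⊕0 = 0
s8: b8⊕b9⊕b10⊕b11⊕b12⊕b13⊕b14⊕b15 = 1⊕1⊕1⊕1⊕0⊕0⊕1⊕0 = 1
Syndrome (s8...s1) = 1000 → position 8.
Flip bit 8: corrected codeword = 110010001110010
Data bits at positions 3,5,6,7,9,10,11,12,13,14,15: 01001110010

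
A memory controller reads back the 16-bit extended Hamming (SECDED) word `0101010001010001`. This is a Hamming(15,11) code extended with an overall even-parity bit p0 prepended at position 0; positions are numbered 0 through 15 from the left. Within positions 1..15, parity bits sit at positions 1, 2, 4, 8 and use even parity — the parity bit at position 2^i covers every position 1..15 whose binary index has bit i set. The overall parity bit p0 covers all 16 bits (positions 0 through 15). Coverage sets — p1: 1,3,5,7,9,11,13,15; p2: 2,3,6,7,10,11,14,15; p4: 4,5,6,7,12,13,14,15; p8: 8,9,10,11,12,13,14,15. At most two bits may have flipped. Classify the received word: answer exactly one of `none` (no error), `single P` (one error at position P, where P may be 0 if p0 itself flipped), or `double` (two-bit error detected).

s1: b1⊕b3⊕b5⊕b7⊕b9⊕b11⊕b13⊕b15 = 1⊕1⊕1⊕0⊕1⊕1⊕0⊕1 = 0
s2: b2⊕b3⊕b6⊕b7⊕b10⊕b11⊕b14⊕b15 = 0⊕1⊕0⊕0⊕0⊕1⊕0⊕1 = 1
s4: b4⊕b5⊕b6⊕b7⊕b12⊕b13⊕b14⊕b15 = 0⊕1⊕0⊕0⊕0⊕0⊕0⊕1 = 0
s8: b8⊕b9⊕b10⊕b11⊕b12⊕b13⊕b14⊕b15 = 0⊕1⊕0⊕1⊕0⊕0⊕0⊕1 = 1
Syndrome (s8...s1) = 1010 → position 10.
Overall parity (XOR of all 16 bits, including p0): 0⊕1⊕0⊕1⊕0⊕1⊕0⊕0⊕0⊕1⊕0⊕1⊕0⊕0⊕0⊕1 = 0
Overall=0, syndrome position=10 → double-bit error detected (uncorrectable).

double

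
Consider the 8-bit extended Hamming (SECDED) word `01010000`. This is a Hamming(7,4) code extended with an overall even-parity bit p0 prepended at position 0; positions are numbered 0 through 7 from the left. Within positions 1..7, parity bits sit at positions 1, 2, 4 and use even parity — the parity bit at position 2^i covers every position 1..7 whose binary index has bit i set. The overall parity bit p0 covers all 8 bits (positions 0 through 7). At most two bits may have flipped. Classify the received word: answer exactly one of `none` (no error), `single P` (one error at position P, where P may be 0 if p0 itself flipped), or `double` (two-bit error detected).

double

s1: b1⊕b3⊕b5⊕b7 = 1⊕1⊕0⊕0 = 0
s2: b2⊕b3⊕b6⊕b7 = 0⊕1⊕0⊕0 = 1
s4: b4⊕b5⊕b6⊕b7 = 0⊕0⊕0⊕0 = 0
Syndrome (s4...s1) = 010 → position 2.
Overall parity (XOR of all 8 bits, including p0): 0⊕1⊕0⊕1⊕0⊕0⊕0⊕0 = 0
Overall=0, syndrome position=2 → double-bit error detected (uncorrectable).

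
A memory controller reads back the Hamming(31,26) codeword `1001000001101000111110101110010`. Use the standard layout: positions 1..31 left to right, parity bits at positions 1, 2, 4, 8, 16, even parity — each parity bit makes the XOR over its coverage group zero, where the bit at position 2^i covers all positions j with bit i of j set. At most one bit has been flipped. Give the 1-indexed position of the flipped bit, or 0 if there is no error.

9

s1: b1⊕b3⊕b5⊕b7⊕b9⊕b11⊕b13⊕b15⊕b17⊕b19⊕b21⊕b23⊕b25⊕b27⊕b29⊕b31 = 1⊕0⊕0⊕0⊕0⊕1⊕1⊕0⊕1⊕1⊕1⊕1⊕1⊕1⊕0⊕0 = 1
s2: b2⊕b3⊕b6⊕b7⊕b10⊕b11⊕b14⊕b15⊕b18⊕b19⊕b22⊕b23⊕b26⊕b27⊕b30⊕b31 = 0⊕0⊕0⊕0⊕1⊕1⊕0⊕0⊕1⊕1⊕0⊕1⊕1⊕1⊕1⊕0 = 0
s4: b4⊕b5⊕b6⊕b7⊕b12⊕b13⊕b14⊕b15⊕b20⊕b21⊕b22⊕b23⊕b28⊕b29⊕b30⊕b31 = 1⊕0⊕0⊕0⊕0⊕1⊕0⊕0⊕1⊕1⊕0⊕1⊕0⊕0⊕1⊕0 = 0
s8: b8⊕b9⊕b10⊕b11⊕b12⊕b13⊕b14⊕b15⊕b24⊕b25⊕b26⊕b27⊕b28⊕b29⊕b30⊕b31 = 0⊕0⊕1⊕1⊕0⊕1⊕0⊕0⊕0⊕1⊕1⊕1⊕0⊕0⊕1⊕0 = 1
s16: b16⊕b17⊕b18⊕b19⊕b20⊕b21⊕b22⊕b23⊕b24⊕b25⊕b26⊕b27⊕b28⊕b29⊕b30⊕b31 = 0⊕1⊕1⊕1⊕1⊕1⊕0⊕1⊕0⊕1⊕1⊕1⊕0⊕0⊕1⊕0 = 0
Syndrome (s16...s1) = 01001 → position 9.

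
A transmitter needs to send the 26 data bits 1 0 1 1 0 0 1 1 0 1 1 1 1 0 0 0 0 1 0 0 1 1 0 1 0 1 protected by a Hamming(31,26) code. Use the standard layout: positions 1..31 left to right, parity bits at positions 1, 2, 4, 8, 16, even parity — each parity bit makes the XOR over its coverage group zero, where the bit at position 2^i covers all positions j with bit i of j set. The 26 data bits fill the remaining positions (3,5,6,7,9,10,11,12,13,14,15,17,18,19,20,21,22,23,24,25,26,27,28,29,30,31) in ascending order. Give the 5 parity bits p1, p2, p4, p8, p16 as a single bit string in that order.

11001

Place data bits at non-power-of-two positions: b3=1, b5=0, b6=1, b7=1, b9=0, b10=0, b11=1, b12=1, b13=0, b14=1, b15=1, b17=1, b18=1, b19=0, b20=0, b21=0, b22=0, b23=1, b24=0, b25=0, b26=1, b27=1, b28=0, b29=1, b30=0, b31=1.
p1 = XOR of data positions {3,5,7,9,11,13,15,17,19,21,23,25,27,29,31} = 1⊕0⊕1⊕0⊕1⊕0⊕1⊕1⊕0⊕0⊕1⊕0⊕1⊕1⊕1 = 1
p2 = XOR of data positions {3,6,7,10,11,14,15,18,19,22,23,26,27,30,31} = 1⊕1⊕1⊕0⊕1⊕1⊕1⊕1⊕0⊕0⊕1⊕1⊕1⊕0⊕1 = 1
p4 = XOR of data positions {5,6,7,12,13,14,15,20,21,22,23,28,29,30,31} = 0⊕1⊕1⊕1⊕0⊕1⊕1⊕0⊕0⊕0⊕1⊕0⊕1⊕0⊕1 = 0
p8 = XOR of data positions {9,10,11,12,13,14,15,24,25,26,27,28,29,30,31} = 0⊕0⊕1⊕1⊕0⊕1⊕1⊕0⊕0⊕1⊕1⊕0⊕1⊕0⊕1 = 0
p16 = XOR of data positions {17,18,19,20,21,22,23,24,25,26,27,28,29,30,31} = 1⊕1⊕0⊕0⊕0⊕0⊕1⊕0⊕0⊕1⊕1⊕0⊕1⊕0⊕1 = 1
Parity bits p1,p2,p4,p8,p16 = 11001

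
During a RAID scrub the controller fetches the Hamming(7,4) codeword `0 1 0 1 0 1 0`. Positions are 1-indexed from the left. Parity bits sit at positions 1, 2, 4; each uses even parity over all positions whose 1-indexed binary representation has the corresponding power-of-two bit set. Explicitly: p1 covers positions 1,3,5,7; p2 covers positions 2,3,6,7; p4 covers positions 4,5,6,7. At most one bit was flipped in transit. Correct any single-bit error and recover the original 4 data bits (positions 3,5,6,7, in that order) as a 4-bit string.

s1: b1⊕b3⊕b5⊕b7 = 0⊕0⊕0⊕0 = 0
s2: b2⊕b3⊕b6⊕b7 = 1⊕0⊕1⊕0 = 0
s4: b4⊕b5⊕b6⊕b7 = 1⊕0⊕1⊕0 = 0
Syndrome (s4...s1) = 000 → position 0 (no error).
No correction needed.
Data bits at positions 3,5,6,7: 0010

0010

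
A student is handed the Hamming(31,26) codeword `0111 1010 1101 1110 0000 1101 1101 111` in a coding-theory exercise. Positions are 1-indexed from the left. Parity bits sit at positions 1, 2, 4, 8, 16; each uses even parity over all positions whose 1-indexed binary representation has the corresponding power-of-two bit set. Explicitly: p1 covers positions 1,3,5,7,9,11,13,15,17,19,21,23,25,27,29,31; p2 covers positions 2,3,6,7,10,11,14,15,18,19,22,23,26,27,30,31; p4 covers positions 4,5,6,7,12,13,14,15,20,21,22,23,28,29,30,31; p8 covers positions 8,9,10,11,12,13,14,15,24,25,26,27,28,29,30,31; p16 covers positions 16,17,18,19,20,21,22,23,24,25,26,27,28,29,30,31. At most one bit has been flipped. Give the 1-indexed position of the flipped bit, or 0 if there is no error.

28

s1: b1⊕b3⊕b5⊕b7⊕b9⊕b11⊕b13⊕b15⊕b17⊕b19⊕b21⊕b23⊕b25⊕b27⊕b29⊕b31 = 0⊕1⊕1⊕1⊕1⊕0⊕1⊕1⊕0⊕0⊕1⊕0⊕1⊕0⊕1⊕1 = 0
s2: b2⊕b3⊕b6⊕b7⊕b10⊕b11⊕b14⊕b15⊕b18⊕b19⊕b22⊕b23⊕b26⊕b27⊕b30⊕b31 = 1⊕1⊕0⊕1⊕1⊕0⊕1⊕1⊕0⊕0⊕1⊕0⊕1⊕0⊕1⊕1 = 0
s4: b4⊕b5⊕b6⊕b7⊕b12⊕b13⊕b14⊕b15⊕b20⊕b21⊕b22⊕b23⊕b28⊕b29⊕b30⊕b31 = 1⊕1⊕0⊕1⊕1⊕1⊕1⊕1⊕0⊕1⊕1⊕0⊕1⊕1⊕1⊕1 = 1
s8: b8⊕b9⊕b10⊕b11⊕b12⊕b13⊕b14⊕b15⊕b24⊕b25⊕b26⊕b27⊕b28⊕b29⊕b30⊕b31 = 0⊕1⊕1⊕0⊕1⊕1⊕1⊕1⊕1⊕1⊕1⊕0⊕1⊕1⊕1⊕1 = 1
s16: b16⊕b17⊕b18⊕b19⊕b20⊕b21⊕b22⊕b23⊕b24⊕b25⊕b26⊕b27⊕b28⊕b29⊕b30⊕b31 = 0⊕0⊕0⊕0⊕0⊕1⊕1⊕0⊕1⊕1⊕1⊕0⊕1⊕1⊕1⊕1 = 1
Syndrome (s16...s1) = 11100 → position 28.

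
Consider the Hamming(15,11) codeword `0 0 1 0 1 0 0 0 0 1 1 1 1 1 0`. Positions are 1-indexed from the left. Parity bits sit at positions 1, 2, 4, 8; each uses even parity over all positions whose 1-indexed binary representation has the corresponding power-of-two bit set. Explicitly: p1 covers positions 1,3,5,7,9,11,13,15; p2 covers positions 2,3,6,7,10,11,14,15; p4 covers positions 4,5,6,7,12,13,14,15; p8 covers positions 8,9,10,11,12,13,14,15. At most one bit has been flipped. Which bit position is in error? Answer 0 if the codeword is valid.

8

s1: b1⊕b3⊕b5⊕b7⊕b9⊕b11⊕b13⊕b15 = 0⊕1⊕1⊕0⊕0⊕1⊕1⊕0 = 0
s2: b2⊕b3⊕b6⊕b7⊕b10⊕b11⊕b14⊕b15 = 0⊕1⊕0⊕0⊕1⊕1⊕1⊕0 = 0
s4: b4⊕b5⊕b6⊕b7⊕b12⊕b13⊕b14⊕b15 = 0⊕1⊕0⊕0⊕1⊕1⊕1⊕0 = 0
s8: b8⊕b9⊕b10⊕b11⊕b12⊕b13⊕b14⊕b15 = 0⊕0⊕1⊕1⊕1⊕1⊕1⊕0 = 1
Syndrome (s8...s1) = 1000 → position 8.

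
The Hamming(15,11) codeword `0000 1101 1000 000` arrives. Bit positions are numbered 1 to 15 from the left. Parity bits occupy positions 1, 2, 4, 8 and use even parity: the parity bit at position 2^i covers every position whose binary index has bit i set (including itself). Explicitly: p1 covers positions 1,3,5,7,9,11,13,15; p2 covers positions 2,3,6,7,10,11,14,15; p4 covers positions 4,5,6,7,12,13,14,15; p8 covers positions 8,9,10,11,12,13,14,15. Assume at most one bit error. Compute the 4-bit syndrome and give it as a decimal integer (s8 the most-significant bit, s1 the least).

2

s1: b1⊕b3⊕b5⊕b7⊕b9⊕b11⊕b13⊕b15 = 0⊕0⊕1⊕0⊕1⊕0⊕0⊕0 = 0
s2: b2⊕b3⊕b6⊕b7⊕b10⊕b11⊕b14⊕b15 = 0⊕0⊕1⊕0⊕0⊕0⊕0⊕0 = 1
s4: b4⊕b5⊕b6⊕b7⊕b12⊕b13⊕b14⊕b15 = 0⊕1⊕1⊕0⊕0⊕0⊕0⊕0 = 0
s8: b8⊕b9⊕b10⊕b11⊕b12⊕b13⊕b14⊕b15 = 1⊕1⊕0⊕0⊕0⊕0⊕0⊕0 = 0
Syndrome (s8...s1) = 0010 → position 2.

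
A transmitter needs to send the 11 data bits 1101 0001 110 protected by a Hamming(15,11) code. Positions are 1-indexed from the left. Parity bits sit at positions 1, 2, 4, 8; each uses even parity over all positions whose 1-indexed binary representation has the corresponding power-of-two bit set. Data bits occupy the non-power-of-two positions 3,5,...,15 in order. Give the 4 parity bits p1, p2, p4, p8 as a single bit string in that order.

Place data bits at non-power-of-two positions: b3=1, b5=1, b6=0, b7=1, b9=0, b10=0, b11=0, b12=1, b13=1, b14=1, b15=0.
p1 = XOR of data positions {3,5,7,9,11,13,15} = 1⊕1⊕1⊕0⊕0⊕1⊕0 = 0
p2 = XOR of data positions {3,6,7,10,11,14,15} = 1⊕0⊕1⊕0⊕0⊕1⊕0 = 1
p4 = XOR of data positions {5,6,7,12,13,14,15} = 1⊕0⊕1⊕1⊕1⊕1⊕0 = 1
p8 = XOR of data positions {9,10,11,12,13,14,15} = 0⊕0⊕0⊕1⊕1⊕1⊕0 = 1
Parity bits p1,p2,p4,p8 = 0111

0111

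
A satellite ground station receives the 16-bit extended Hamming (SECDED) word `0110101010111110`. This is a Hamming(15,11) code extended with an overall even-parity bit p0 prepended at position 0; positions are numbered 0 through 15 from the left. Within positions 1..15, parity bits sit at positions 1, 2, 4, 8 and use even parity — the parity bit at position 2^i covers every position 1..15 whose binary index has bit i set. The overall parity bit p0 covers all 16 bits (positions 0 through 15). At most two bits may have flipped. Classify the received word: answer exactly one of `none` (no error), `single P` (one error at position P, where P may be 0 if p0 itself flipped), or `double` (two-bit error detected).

s1: b1⊕b3⊕b5⊕b7⊕b9⊕b11⊕b13⊕b15 = 1⊕0⊕0⊕0⊕0⊕1⊕1⊕0 = 1
s2: b2⊕b3⊕b6⊕b7⊕b10⊕b11⊕b14⊕b15 = 1⊕0⊕1⊕0⊕1⊕1⊕1⊕0 = 1
s4: b4⊕b5⊕b6⊕b7⊕b12⊕b13⊕b14⊕b15 = 1⊕0⊕1⊕0⊕1⊕1⊕1⊕0 = 1
s8: b8⊕b9⊕b10⊕b11⊕b12⊕b13⊕b14⊕b15 = 1⊕0⊕1⊕1⊕1⊕1⊕1⊕0 = 0
Syndrome (s8...s1) = 0111 → position 7.
Overall parity (XOR of all 16 bits, including p0): 0⊕1⊕1⊕0⊕1⊕0⊕1⊕0⊕1⊕0⊕1⊕1⊕1⊕1⊕1⊕0 = 0
Overall=0, syndrome position=7 → double-bit error detected (uncorrectable).

double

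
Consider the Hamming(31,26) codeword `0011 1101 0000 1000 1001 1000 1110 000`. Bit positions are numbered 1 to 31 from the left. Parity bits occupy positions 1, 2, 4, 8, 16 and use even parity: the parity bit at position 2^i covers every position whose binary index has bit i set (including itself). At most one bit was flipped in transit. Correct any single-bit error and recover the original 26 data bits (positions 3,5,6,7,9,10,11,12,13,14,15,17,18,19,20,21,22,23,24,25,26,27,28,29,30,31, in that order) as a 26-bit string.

s1: b1⊕b3⊕b5⊕b7⊕b9⊕b11⊕b13⊕b15⊕b17⊕b19⊕b21⊕b23⊕b25⊕b27⊕b29⊕b31 = 0⊕1⊕1⊕0⊕0⊕0⊕1⊕0⊕1⊕0⊕1⊕0⊕1⊕1⊕0⊕0 = 1
s2: b2⊕b3⊕b6⊕b7⊕b10⊕b11⊕b14⊕b15⊕b18⊕b19⊕b22⊕b23⊕b26⊕b27⊕b30⊕b31 = 0⊕1⊕1⊕0⊕0⊕0⊕0⊕0⊕0⊕0⊕0⊕0⊕1⊕1⊕0⊕0 = 0
s4: b4⊕b5⊕b6⊕b7⊕b12⊕b13⊕b14⊕b15⊕b20⊕b21⊕b22⊕b23⊕b28⊕b29⊕b30⊕b31 = 1⊕1⊕1⊕0⊕0⊕1⊕0⊕0⊕1⊕1⊕0⊕0⊕0⊕0⊕0⊕0 = 0
s8: b8⊕b9⊕b10⊕b11⊕b12⊕b13⊕b14⊕b15⊕b24⊕b25⊕b26⊕b27⊕b28⊕b29⊕b30⊕b31 = 1⊕0⊕0⊕0⊕0⊕1⊕0⊕0⊕0⊕1⊕1⊕1⊕0⊕0⊕0⊕0 = 1
s16: b16⊕b17⊕b18⊕b19⊕b20⊕b21⊕b22⊕b23⊕b24⊕b25⊕b26⊕b27⊕b28⊕b29⊕b30⊕b31 = 0⊕1⊕0⊕0⊕1⊕1⊕0⊕0⊕0⊕1⊕1⊕1⊕0⊕0⊕0⊕0 = 0
Syndrome (s16...s1) = 01001 → position 9.
Flip bit 9: corrected codeword = 0011110110001000100110001110000
Data bits at positions 3,5,6,7,9,10,11,12,13,14,15,17,18,19,20,21,22,23,24,25,26,27,28,29,30,31: 11101000100100110001110000

11101000100100110001110000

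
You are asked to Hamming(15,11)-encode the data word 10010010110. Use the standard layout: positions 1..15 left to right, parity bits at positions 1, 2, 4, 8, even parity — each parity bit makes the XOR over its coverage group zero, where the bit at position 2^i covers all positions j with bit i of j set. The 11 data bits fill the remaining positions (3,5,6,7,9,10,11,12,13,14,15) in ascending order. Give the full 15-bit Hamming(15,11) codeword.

001100110010110

Place data bits at non-power-of-two positions: b3=1, b5=0, b6=0, b7=1, b9=0, b10=0, b11=1, b12=0, b13=1, b14=1, b15=0.
p1 = XOR of data positions {3,5,7,9,11,13,15} = 1⊕0⊕1⊕0⊕1⊕1⊕0 = 0
p2 = XOR of data positions {3,6,7,10,11,14,15} = 1⊕0⊕1⊕0⊕1⊕1⊕0 = 0
p4 = XOR of data positions {5,6,7,12,13,14,15} = 0⊕0⊕1⊕0⊕1⊕1⊕0 = 1
p8 = XOR of data positions {9,10,11,12,13,14,15} = 0⊕0⊕1⊕0⊕1⊕1⊕0 = 1
Codeword b1..b15 = 001100110010110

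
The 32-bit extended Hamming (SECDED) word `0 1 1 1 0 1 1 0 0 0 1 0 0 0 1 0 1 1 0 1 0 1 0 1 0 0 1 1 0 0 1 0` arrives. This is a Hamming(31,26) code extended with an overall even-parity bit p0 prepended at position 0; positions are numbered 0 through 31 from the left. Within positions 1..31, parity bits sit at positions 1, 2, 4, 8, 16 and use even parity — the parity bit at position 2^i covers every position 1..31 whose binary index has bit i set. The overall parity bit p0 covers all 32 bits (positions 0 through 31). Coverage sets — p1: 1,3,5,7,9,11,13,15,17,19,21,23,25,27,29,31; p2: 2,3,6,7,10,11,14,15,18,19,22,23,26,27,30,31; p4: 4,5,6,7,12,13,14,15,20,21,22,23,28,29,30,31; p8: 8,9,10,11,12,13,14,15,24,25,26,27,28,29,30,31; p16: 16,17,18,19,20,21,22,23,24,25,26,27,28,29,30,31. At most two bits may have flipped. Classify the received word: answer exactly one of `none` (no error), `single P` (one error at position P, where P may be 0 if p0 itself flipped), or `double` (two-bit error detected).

s1: b1⊕b3⊕b5⊕b7⊕b9⊕b11⊕b13⊕b15⊕b17⊕b19⊕b21⊕b23⊕b25⊕b27⊕b29⊕b31 = 1⊕1⊕1⊕0⊕0⊕0⊕0⊕0⊕1⊕1⊕1⊕1⊕0⊕1⊕0⊕0 = 0
s2: b2⊕b3⊕b6⊕b7⊕b10⊕b11⊕b14⊕b15⊕b18⊕b19⊕b22⊕b23⊕b26⊕b27⊕b30⊕b31 = 1⊕1⊕1⊕0⊕1⊕0⊕1⊕0⊕0⊕1⊕0⊕1⊕1⊕1⊕1⊕0 = 0
s4: b4⊕b5⊕b6⊕b7⊕b12⊕b13⊕b14⊕b15⊕b20⊕b21⊕b22⊕b23⊕b28⊕b29⊕b30⊕b31 = 0⊕1⊕1⊕0⊕0⊕0⊕1⊕0⊕0⊕1⊕0⊕1⊕0⊕0⊕1⊕0 = 0
s8: b8⊕b9⊕b10⊕b11⊕b12⊕b13⊕b14⊕b15⊕b24⊕b25⊕b26⊕b27⊕b28⊕b29⊕b30⊕b31 = 0⊕0⊕1⊕0⊕0⊕0⊕1⊕0⊕0⊕0⊕1⊕1⊕0⊕0⊕1⊕0 = 1
s16: b16⊕b17⊕b18⊕b19⊕b20⊕b21⊕b22⊕b23⊕b24⊕b25⊕b26⊕b27⊕b28⊕b29⊕b30⊕b31 = 1⊕1⊕0⊕1⊕0⊕1⊕0⊕1⊕0⊕0⊕1⊕1⊕0⊕0⊕1⊕0 = 0
Syndrome (s16...s1) = 01000 → position 8.
Overall parity (XOR of all 32 bits, including p0): 0⊕1⊕1⊕1⊕0⊕1⊕1⊕0⊕0⊕0⊕1⊕0⊕0⊕0⊕1⊕0⊕1⊕1⊕0⊕1⊕0⊕1⊕0⊕1⊕0⊕0⊕1⊕1⊕0⊕0⊕1⊕0 = 1
Overall=1, syndrome position=8 → single-bit error at position 8.

single 8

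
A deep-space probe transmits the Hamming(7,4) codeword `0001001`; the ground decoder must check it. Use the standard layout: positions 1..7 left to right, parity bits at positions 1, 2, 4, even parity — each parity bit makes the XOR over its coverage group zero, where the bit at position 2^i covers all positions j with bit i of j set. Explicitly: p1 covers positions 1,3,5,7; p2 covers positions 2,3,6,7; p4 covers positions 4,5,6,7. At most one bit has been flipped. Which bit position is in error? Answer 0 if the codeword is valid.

3

s1: b1⊕b3⊕b5⊕b7 = 0⊕0⊕0⊕1 = 1
s2: b2⊕b3⊕b6⊕b7 = 0⊕0⊕0⊕1 = 1
s4: b4⊕b5⊕b6⊕b7 = 1⊕0⊕0⊕1 = 0
Syndrome (s4...s1) = 011 → position 3.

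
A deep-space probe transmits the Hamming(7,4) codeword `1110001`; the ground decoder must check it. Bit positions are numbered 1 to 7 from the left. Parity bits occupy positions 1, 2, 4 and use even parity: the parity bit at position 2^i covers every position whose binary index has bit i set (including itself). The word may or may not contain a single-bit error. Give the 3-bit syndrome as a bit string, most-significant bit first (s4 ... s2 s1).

s1: b1⊕b3⊕b5⊕b7 = 1⊕1⊕0⊕1 = 1
s2: b2⊕b3⊕b6⊕b7 = 1⊕1⊕0⊕1 = 1
s4: b4⊕b5⊕b6⊕b7 = 0⊕0⊕0⊕1 = 1
Syndrome (s4...s1) = 111 → position 7.

111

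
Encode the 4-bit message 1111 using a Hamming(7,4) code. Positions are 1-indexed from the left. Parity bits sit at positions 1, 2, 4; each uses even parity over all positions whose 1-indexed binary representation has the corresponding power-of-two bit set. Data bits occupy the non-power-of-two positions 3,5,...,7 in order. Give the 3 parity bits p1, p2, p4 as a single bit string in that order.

111

Place data bits at non-power-of-two positions: b3=1, b5=1, b6=1, b7=1.
p1 = XOR of data positions {3,5,7} = 1⊕1⊕1 = 1
p2 = XOR of data positions {3,6,7} = 1⊕1⊕1 = 1
p4 = XOR of data positions {5,6,7} = 1⊕1⊕1 = 1
Parity bits p1,p2,p4 = 111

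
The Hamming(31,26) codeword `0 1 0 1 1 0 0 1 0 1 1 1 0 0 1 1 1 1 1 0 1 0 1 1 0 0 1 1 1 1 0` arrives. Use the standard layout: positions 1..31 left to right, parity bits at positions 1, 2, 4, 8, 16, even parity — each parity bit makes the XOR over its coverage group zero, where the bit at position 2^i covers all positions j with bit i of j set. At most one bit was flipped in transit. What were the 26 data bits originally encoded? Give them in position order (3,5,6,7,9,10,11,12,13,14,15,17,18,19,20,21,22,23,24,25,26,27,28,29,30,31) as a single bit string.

01000111001111010010011110

s1: b1⊕b3⊕b5⊕b7⊕b9⊕b11⊕b13⊕b15⊕b17⊕b19⊕b21⊕b23⊕b25⊕b27⊕b29⊕b31 = 0⊕0⊕1⊕0⊕0⊕1⊕0⊕1⊕1⊕1⊕1⊕1⊕0⊕1⊕1⊕0 = 1
s2: b2⊕b3⊕b6⊕b7⊕b10⊕b11⊕b14⊕b15⊕b18⊕b19⊕b22⊕b23⊕b26⊕b27⊕b30⊕b31 = 1⊕0⊕0⊕0⊕1⊕1⊕0⊕1⊕1⊕1⊕0⊕1⊕0⊕1⊕1⊕0 = 1
s4: b4⊕b5⊕b6⊕b7⊕b12⊕b13⊕b14⊕b15⊕b20⊕b21⊕b22⊕b23⊕b28⊕b29⊕b30⊕b31 = 1⊕1⊕0⊕0⊕1⊕0⊕0⊕1⊕0⊕1⊕0⊕1⊕1⊕1⊕1⊕0 = 1
s8: b8⊕b9⊕b10⊕b11⊕b12⊕b13⊕b14⊕b15⊕b24⊕b25⊕b26⊕b27⊕b28⊕b29⊕b30⊕b31 = 1⊕0⊕1⊕1⊕1⊕0⊕0⊕1⊕1⊕0⊕0⊕1⊕1⊕1⊕1⊕0 = 0
s16: b16⊕b17⊕b18⊕b19⊕b20⊕b21⊕b22⊕b23⊕b24⊕b25⊕b26⊕b27⊕b28⊕b29⊕b30⊕b31 = 1⊕1⊕1⊕1⊕0⊕1⊕0⊕1⊕1⊕0⊕0⊕1⊕1⊕1⊕1⊕0 = 1
Syndrome (s16...s1) = 10111 → position 23.
Flip bit 23: corrected codeword = 0101100101110011111010010011110
Data bits at positions 3,5,6,7,9,10,11,12,13,14,15,17,18,19,20,21,22,23,24,25,26,27,28,29,30,31: 01000111001111010010011110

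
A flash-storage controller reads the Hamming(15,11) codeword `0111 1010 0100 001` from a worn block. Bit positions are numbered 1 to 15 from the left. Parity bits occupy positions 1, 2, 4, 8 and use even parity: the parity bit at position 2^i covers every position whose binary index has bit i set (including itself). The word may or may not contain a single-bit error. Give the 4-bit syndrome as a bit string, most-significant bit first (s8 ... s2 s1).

s1: b1⊕b3⊕b5⊕b7⊕b9⊕b11⊕b13⊕b15 = 0⊕1⊕1⊕1⊕0⊕0⊕0⊕1 = 0
s2: b2⊕b3⊕b6⊕b7⊕b10⊕b11⊕b14⊕b15 = 1⊕1⊕0⊕1⊕1⊕0⊕0⊕1 = 1
s4: b4⊕b5⊕b6⊕b7⊕b12⊕b13⊕b14⊕b15 = 1⊕1⊕0⊕1⊕0⊕0⊕0⊕1 = 0
s8: b8⊕b9⊕b10⊕b11⊕b12⊕b13⊕b14⊕b15 = 0⊕0⊕1⊕0⊕0⊕0⊕0⊕1 = 0
Syndrome (s8...s1) = 0010 → position 2.

0010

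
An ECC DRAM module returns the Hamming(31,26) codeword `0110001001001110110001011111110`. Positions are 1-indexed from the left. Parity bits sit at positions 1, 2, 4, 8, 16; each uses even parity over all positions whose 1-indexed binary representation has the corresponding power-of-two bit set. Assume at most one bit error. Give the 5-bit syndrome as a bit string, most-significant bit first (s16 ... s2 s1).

01010

s1: b1⊕b3⊕b5⊕b7⊕b9⊕b11⊕b13⊕b15⊕b17⊕b19⊕b21⊕b23⊕b25⊕b27⊕b29⊕b31 = 0⊕1⊕0⊕1⊕0⊕0⊕1⊕1⊕1⊕0⊕0⊕0⊕1⊕1⊕1⊕0 = 0
s2: b2⊕b3⊕b6⊕b7⊕b10⊕b11⊕b14⊕b15⊕b18⊕b19⊕b22⊕b23⊕b26⊕b27⊕b30⊕b31 = 1⊕1⊕0⊕1⊕1⊕0⊕1⊕1⊕1⊕0⊕1⊕0⊕1⊕1⊕1⊕0 = 1
s4: b4⊕b5⊕b6⊕b7⊕b12⊕b13⊕b14⊕b15⊕b20⊕b21⊕b22⊕b23⊕b28⊕b29⊕b30⊕b31 = 0⊕0⊕0⊕1⊕0⊕1⊕1⊕1⊕0⊕0⊕1⊕0⊕1⊕1⊕1⊕0 = 0
s8: b8⊕b9⊕b10⊕b11⊕b12⊕b13⊕b14⊕b15⊕b24⊕b25⊕b26⊕b27⊕b28⊕b29⊕b30⊕b31 = 0⊕0⊕1⊕0⊕0⊕1⊕1⊕1⊕1⊕1⊕1⊕1⊕1⊕1⊕1⊕0 = 1
s16: b16⊕b17⊕b18⊕b19⊕b20⊕b21⊕b22⊕b23⊕b24⊕b25⊕b26⊕b27⊕b28⊕b29⊕b30⊕b31 = 0⊕1⊕1⊕0⊕0⊕0⊕1⊕0⊕1⊕1⊕1⊕1⊕1⊕1⊕1⊕0 = 0
Syndrome (s16...s1) = 01010 → position 10.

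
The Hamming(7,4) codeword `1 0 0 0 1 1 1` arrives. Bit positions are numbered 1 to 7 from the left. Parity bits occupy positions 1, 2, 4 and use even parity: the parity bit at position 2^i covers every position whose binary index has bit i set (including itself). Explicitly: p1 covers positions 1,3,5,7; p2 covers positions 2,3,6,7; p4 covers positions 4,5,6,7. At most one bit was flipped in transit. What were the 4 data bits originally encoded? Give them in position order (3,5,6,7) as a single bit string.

s1: b1⊕b3⊕b5⊕b7 = 1⊕0⊕1⊕1 = 1
s2: b2⊕b3⊕b6⊕b7 = 0⊕0⊕1⊕1 = 0
s4: b4⊕b5⊕b6⊕b7 = 0⊕1⊕1⊕1 = 1
Syndrome (s4...s1) = 101 → position 5.
Flip bit 5: corrected codeword = 1000011
Data bits at positions 3,5,6,7: 0011

0011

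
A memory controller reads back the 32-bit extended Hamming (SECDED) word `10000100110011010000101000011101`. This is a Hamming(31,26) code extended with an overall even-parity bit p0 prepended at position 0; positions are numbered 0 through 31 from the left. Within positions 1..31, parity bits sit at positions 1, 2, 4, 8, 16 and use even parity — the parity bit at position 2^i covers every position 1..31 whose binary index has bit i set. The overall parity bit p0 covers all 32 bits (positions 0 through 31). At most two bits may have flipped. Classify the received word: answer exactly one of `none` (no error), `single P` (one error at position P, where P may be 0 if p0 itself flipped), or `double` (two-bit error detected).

s1: b1⊕b3⊕b5⊕b7⊕b9⊕b11⊕b13⊕b15⊕b17⊕b19⊕b21⊕b23⊕b25⊕b27⊕b29⊕b31 = 0⊕0⊕1⊕0⊕1⊕0⊕1⊕1⊕0⊕0⊕0⊕0⊕0⊕1⊕1⊕1 = 1
s2: b2⊕b3⊕b6⊕b7⊕b10⊕b11⊕b14⊕b15⊕b18⊕b19⊕b22⊕b23⊕b26⊕b27⊕b30⊕b31 = 0⊕0⊕0⊕0⊕0⊕0⊕0⊕1⊕0⊕0⊕1⊕0⊕0⊕1⊕0⊕1 = 0
s4: b4⊕b5⊕b6⊕b7⊕b12⊕b13⊕b14⊕b15⊕b20⊕b21⊕b22⊕b23⊕b28⊕b29⊕b30⊕b31 = 0⊕1⊕0⊕0⊕1⊕1⊕0⊕1⊕1⊕0⊕1⊕0⊕1⊕1⊕0⊕1 = 1
s8: b8⊕b9⊕b10⊕b11⊕b12⊕b13⊕b14⊕b15⊕b24⊕b25⊕b26⊕b27⊕b28⊕b29⊕b30⊕b31 = 1⊕1⊕0⊕0⊕1⊕1⊕0⊕1⊕0⊕0⊕0⊕1⊕1⊕1⊕0⊕1 = 1
s16: b16⊕b17⊕b18⊕b19⊕b20⊕b21⊕b22⊕b23⊕b24⊕b25⊕b26⊕b27⊕b28⊕b29⊕b30⊕b31 = 0⊕0⊕0⊕0⊕1⊕0⊕1⊕0⊕0⊕0⊕0⊕1⊕1⊕1⊕0⊕1 = 0
Syndrome (s16...s1) = 01101 → position 13.
Overall parity (XOR of all 32 bits, including p0): 1⊕0⊕0⊕0⊕0⊕1⊕0⊕0⊕1⊕1⊕0⊕0⊕1⊕1⊕0⊕1⊕0⊕0⊕0⊕0⊕1⊕0⊕1⊕0⊕0⊕0⊕0⊕1⊕1⊕1⊕0⊕1 = 1
Overall=1, syndrome position=13 → single-bit error at position 13.

single 13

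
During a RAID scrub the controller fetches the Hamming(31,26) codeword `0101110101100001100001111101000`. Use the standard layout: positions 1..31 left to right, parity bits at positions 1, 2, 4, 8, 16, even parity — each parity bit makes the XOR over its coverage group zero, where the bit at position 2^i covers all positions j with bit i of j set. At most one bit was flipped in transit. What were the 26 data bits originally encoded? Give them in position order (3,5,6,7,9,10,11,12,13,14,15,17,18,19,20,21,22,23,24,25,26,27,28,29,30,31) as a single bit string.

01100100000100001111101000

s1: b1⊕b3⊕b5⊕b7⊕b9⊕b11⊕b13⊕b15⊕b17⊕b19⊕b21⊕b23⊕b25⊕b27⊕b29⊕b31 = 0⊕0⊕1⊕0⊕0⊕1⊕0⊕0⊕1⊕0⊕0⊕1⊕1⊕0⊕0⊕0 = 1
s2: b2⊕b3⊕b6⊕b7⊕b10⊕b11⊕b14⊕b15⊕b18⊕b19⊕b22⊕b23⊕b26⊕b27⊕b30⊕b31 = 1⊕0⊕1⊕0⊕1⊕1⊕0⊕0⊕0⊕0⊕1⊕1⊕1⊕0⊕0⊕0 = 1
s4: b4⊕b5⊕b6⊕b7⊕b12⊕b13⊕b14⊕b15⊕b20⊕b21⊕b22⊕b23⊕b28⊕b29⊕b30⊕b31 = 1⊕1⊕1⊕0⊕0⊕0⊕0⊕0⊕0⊕0⊕1⊕1⊕1⊕0⊕0⊕0 = 0
s8: b8⊕b9⊕b10⊕b11⊕b12⊕b13⊕b14⊕b15⊕b24⊕b25⊕b26⊕b27⊕b28⊕b29⊕b30⊕b31 = 1⊕0⊕1⊕1⊕0⊕0⊕0⊕0⊕1⊕1⊕1⊕0⊕1⊕0⊕0⊕0 = 1
s16: b16⊕b17⊕b18⊕b19⊕b20⊕b21⊕b22⊕b23⊕b24⊕b25⊕b26⊕b27⊕b28⊕b29⊕b30⊕b31 = 1⊕1⊕0⊕0⊕0⊕0⊕1⊕1⊕1⊕1⊕1⊕0⊕1⊕0⊕0⊕0 = 0
Syndrome (s16...s1) = 01011 → position 11.
Flip bit 11: corrected codeword = 0101110101000001100001111101000
Data bits at positions 3,5,6,7,9,10,11,12,13,14,15,17,18,19,20,21,22,23,24,25,26,27,28,29,30,31: 01100100000100001111101000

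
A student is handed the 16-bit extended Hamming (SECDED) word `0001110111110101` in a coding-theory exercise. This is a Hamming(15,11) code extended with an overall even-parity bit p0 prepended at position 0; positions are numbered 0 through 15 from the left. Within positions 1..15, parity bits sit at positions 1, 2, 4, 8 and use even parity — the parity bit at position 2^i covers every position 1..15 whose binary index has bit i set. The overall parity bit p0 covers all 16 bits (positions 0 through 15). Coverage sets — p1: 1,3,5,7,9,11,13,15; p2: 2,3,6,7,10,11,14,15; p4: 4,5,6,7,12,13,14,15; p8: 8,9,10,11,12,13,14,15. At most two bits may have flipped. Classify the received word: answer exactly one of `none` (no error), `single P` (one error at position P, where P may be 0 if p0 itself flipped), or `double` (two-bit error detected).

double

s1: b1⊕b3⊕b5⊕b7⊕b9⊕b11⊕b13⊕b15 = 0⊕1⊕1⊕1⊕1⊕1⊕1⊕1 = 1
s2: b2⊕b3⊕b6⊕b7⊕b10⊕b11⊕b14⊕b15 = 0⊕1⊕0⊕1⊕1⊕1⊕0⊕1 = 1
s4: b4⊕b5⊕b6⊕b7⊕b12⊕b13⊕b14⊕b15 = 1⊕1⊕0⊕1⊕0⊕1⊕0⊕1 = 1
s8: b8⊕b9⊕b10⊕b11⊕b12⊕b13⊕b14⊕b15 = 1⊕1⊕1⊕1⊕0⊕1⊕0⊕1 = 0
Syndrome (s8...s1) = 0111 → position 7.
Overall parity (XOR of all 16 bits, including p0): 0⊕0⊕0⊕1⊕1⊕1⊕0⊕1⊕1⊕1⊕1⊕1⊕0⊕1⊕0⊕1 = 0
Overall=0, syndrome position=7 → double-bit error detected (uncorrectable).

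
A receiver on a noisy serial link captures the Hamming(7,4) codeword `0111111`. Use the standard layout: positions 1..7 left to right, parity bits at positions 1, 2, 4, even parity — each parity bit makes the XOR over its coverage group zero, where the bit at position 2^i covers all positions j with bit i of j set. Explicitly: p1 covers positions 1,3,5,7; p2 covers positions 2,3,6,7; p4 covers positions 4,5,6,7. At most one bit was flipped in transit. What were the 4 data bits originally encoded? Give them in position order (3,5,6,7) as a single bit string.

1111

s1: b1⊕b3⊕b5⊕b7 = 0⊕1⊕1⊕1 = 1
s2: b2⊕b3⊕b6⊕b7 = 1⊕1⊕1⊕1 = 0
s4: b4⊕b5⊕b6⊕b7 = 1⊕1⊕1⊕1 = 0
Syndrome (s4...s1) = 001 → position 1.
Flip bit 1: corrected codeword = 1111111
Data bits at positions 3,5,6,7: 1111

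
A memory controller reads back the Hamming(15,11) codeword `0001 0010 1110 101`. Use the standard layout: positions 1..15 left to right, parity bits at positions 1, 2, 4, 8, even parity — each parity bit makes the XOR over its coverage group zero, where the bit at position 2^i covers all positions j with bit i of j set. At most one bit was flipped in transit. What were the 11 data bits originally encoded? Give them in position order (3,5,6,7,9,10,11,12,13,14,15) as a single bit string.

00010110101

s1: b1⊕b3⊕b5⊕b7⊕b9⊕b11⊕b13⊕b15 = 0⊕0⊕0⊕1⊕1⊕1⊕1⊕1 = 1
s2: b2⊕b3⊕b6⊕b7⊕b10⊕b11⊕b14⊕b15 = 0⊕0⊕0⊕1⊕1⊕1⊕0⊕1 = 0
s4: b4⊕b5⊕b6⊕b7⊕b12⊕b13⊕b14⊕b15 = 1⊕0⊕0⊕1⊕0⊕1⊕0⊕1 = 0
s8: b8⊕b9⊕b10⊕b11⊕b12⊕b13⊕b14⊕b15 = 0⊕1⊕1⊕1⊕0⊕1⊕0⊕1 = 1
Syndrome (s8...s1) = 1001 → position 9.
Flip bit 9: corrected codeword = 000100100110101
Data bits at positions 3,5,6,7,9,10,11,12,13,14,15: 00010110101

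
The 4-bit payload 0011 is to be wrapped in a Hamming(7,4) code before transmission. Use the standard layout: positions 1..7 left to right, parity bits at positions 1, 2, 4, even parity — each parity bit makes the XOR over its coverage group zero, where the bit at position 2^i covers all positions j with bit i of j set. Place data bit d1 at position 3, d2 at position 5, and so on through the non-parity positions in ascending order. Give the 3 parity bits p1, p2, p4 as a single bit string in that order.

100

Place data bits at non-power-of-two positions: b3=0, b5=0, b6=1, b7=1.
p1 = XOR of data positions {3,5,7} = 0⊕0⊕1 = 1
p2 = XOR of data positions {3,6,7} = 0⊕1⊕1 = 0
p4 = XOR of data positions {5,6,7} = 0⊕1⊕1 = 0
Parity bits p1,p2,p4 = 100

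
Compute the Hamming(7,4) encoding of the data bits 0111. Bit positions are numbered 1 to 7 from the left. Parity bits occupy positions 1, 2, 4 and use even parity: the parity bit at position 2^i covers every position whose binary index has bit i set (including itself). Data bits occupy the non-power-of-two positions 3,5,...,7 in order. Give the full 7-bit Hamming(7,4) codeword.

Place data bits at non-power-of-two positions: b3=0, b5=1, b6=1, b7=1.
p1 = XOR of data positions {3,5,7} = 0⊕1⊕1 = 0
p2 = XOR of data positions {3,6,7} = 0⊕1⊕1 = 0
p4 = XOR of data positions {5,6,7} = 1⊕1⊕1 = 1
Codeword b1..b7 = 0001111

0001111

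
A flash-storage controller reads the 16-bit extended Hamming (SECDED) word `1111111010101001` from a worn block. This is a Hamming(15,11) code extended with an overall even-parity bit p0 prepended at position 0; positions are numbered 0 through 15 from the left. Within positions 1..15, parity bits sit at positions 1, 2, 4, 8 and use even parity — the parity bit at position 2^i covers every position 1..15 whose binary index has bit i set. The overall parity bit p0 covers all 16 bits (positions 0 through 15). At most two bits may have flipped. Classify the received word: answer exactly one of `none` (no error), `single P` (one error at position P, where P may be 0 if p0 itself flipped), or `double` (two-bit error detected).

single 6

s1: b1⊕b3⊕b5⊕b7⊕b9⊕b11⊕b13⊕b15 = 1⊕1⊕1⊕0⊕0⊕0⊕0⊕1 = 0
s2: b2⊕b3⊕b6⊕b7⊕b10⊕b11⊕b14⊕b15 = 1⊕1⊕1⊕0⊕1⊕0⊕0⊕1 = 1
s4: b4⊕b5⊕b6⊕b7⊕b12⊕b13⊕b14⊕b15 = 1⊕1⊕1⊕0⊕1⊕0⊕0⊕1 = 1
s8: b8⊕b9⊕b10⊕b11⊕b12⊕b13⊕b14⊕b15 = 1⊕0⊕1⊕0⊕1⊕0⊕0⊕1 = 0
Syndrome (s8...s1) = 0110 → position 6.
Overall parity (XOR of all 16 bits, including p0): 1⊕1⊕1⊕1⊕1⊕1⊕1⊕0⊕1⊕0⊕1⊕0⊕1⊕0⊕0⊕1 = 1
Overall=1, syndrome position=6 → single-bit error at position 6.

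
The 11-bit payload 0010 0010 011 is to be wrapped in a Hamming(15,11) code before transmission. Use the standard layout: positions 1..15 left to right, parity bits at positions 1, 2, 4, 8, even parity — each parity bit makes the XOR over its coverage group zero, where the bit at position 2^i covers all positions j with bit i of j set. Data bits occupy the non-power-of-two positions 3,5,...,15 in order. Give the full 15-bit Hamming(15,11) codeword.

Place data bits at non-power-of-two positions: b3=0, b5=0, b6=1, b7=0, b9=0, b10=0, b11=1, b12=0, b13=0, b14=1, b15=1.
p1 = XOR of data positions {3,5,7,9,11,13,15} = 0⊕0⊕0⊕0⊕1⊕0⊕1 = 0
p2 = XOR of data positions {3,6,7,10,11,14,15} = 0⊕1⊕0⊕0⊕1⊕1⊕1 = 0
p4 = XOR of data positions {5,6,7,12,13,14,15} = 0⊕1⊕0⊕0⊕0⊕1⊕1 = 1
p8 = XOR of data positions {9,10,11,12,13,14,15} = 0⊕0⊕1⊕0⊕0⊕1⊕1 = 1
Codeword b1..b15 = 000101010010011

000101010010011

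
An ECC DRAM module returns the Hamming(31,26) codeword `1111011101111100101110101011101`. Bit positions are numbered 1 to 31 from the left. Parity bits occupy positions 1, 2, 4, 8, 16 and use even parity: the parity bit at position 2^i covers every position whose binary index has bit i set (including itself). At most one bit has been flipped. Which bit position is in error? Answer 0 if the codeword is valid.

s1: b1⊕b3⊕b5⊕b7⊕b9⊕b11⊕b13⊕b15⊕b17⊕b19⊕b21⊕b23⊕b25⊕b27⊕b29⊕b31 = 1⊕1⊕0⊕1⊕0⊕1⊕1⊕0⊕1⊕1⊕1⊕1⊕1⊕1⊕1⊕1 = 1
s2: b2⊕b3⊕b6⊕b7⊕b10⊕b11⊕b14⊕b15⊕b18⊕b19⊕b22⊕b23⊕b26⊕b27⊕b30⊕b31 = 1⊕1⊕1⊕1⊕1⊕1⊕1⊕0⊕0⊕1⊕0⊕1⊕0⊕1⊕0⊕1 = 1
s4: b4⊕b5⊕b6⊕b7⊕b12⊕b13⊕b14⊕b15⊕b20⊕b21⊕b22⊕b23⊕b28⊕b29⊕b30⊕b31 = 1⊕0⊕1⊕1⊕1⊕1⊕1⊕0⊕1⊕1⊕0⊕1⊕1⊕1⊕0⊕1 = 0
s8: b8⊕b9⊕b10⊕b11⊕b12⊕b13⊕b14⊕b15⊕b24⊕b25⊕b26⊕b27⊕b28⊕b29⊕b30⊕b31 = 1⊕0⊕1⊕1⊕1⊕1⊕1⊕0⊕0⊕1⊕0⊕1⊕1⊕1⊕0⊕1 = 1
s16: b16⊕b17⊕b18⊕b19⊕b20⊕b21⊕b22⊕b23⊕b24⊕b25⊕b26⊕b27⊕b28⊕b29⊕b30⊕b31 = 0⊕1⊕0⊕1⊕1⊕1⊕0⊕1⊕0⊕1⊕0⊕1⊕1⊕1⊕0⊕1 = 0
Syndrome (s16...s1) = 01011 → position 11.

11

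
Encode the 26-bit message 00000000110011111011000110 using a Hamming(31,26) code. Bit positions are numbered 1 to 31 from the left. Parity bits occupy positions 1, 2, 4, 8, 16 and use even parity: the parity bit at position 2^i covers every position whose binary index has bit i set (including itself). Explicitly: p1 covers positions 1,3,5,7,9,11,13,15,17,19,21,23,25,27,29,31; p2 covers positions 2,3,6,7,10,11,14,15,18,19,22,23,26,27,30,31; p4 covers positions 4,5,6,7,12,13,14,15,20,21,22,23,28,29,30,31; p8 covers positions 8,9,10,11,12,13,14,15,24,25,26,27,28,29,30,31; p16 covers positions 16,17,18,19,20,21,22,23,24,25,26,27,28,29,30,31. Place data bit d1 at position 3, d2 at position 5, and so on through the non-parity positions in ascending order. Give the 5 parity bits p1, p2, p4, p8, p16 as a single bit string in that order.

11101

Place data bits at non-power-of-two positions: b3=0, b5=0, b6=0, b7=0, b9=0, b10=0, b11=0, b12=0, b13=1, b14=1, b15=0, b17=0, b18=1, b19=1, b20=1, b21=1, b22=1, b23=0, b24=1, b25=1, b26=0, b27=0, b28=0, b29=1, b30=1, b31=0.
p1 = XOR of data positions {3,5,7,9,11,13,15,17,19,21,23,25,27,29,31} = 0⊕0⊕0⊕0⊕0⊕1⊕0⊕0⊕1⊕1⊕0⊕1⊕0⊕1⊕0 = 1
p2 = XOR of data positions {3,6,7,10,11,14,15,18,19,22,23,26,27,30,31} = 0⊕0⊕0⊕0⊕0⊕1⊕0⊕1⊕1⊕1⊕0⊕0⊕0⊕1⊕0 = 1
p4 = XOR of data positions {5,6,7,12,13,14,15,20,21,22,23,28,29,30,31} = 0⊕0⊕0⊕0⊕1⊕1⊕0⊕1⊕1⊕1⊕0⊕0⊕1⊕1⊕0 = 1
p8 = XOR of data positions {9,10,11,12,13,14,15,24,25,26,27,28,29,30,31} = 0⊕0⊕0⊕0⊕1⊕1⊕0⊕1⊕1⊕0⊕0⊕0⊕1⊕1⊕0 = 0
p16 = XOR of data positions {17,18,19,20,21,22,23,24,25,26,27,28,29,30,31} = 0⊕1⊕1⊕1⊕1⊕1⊕0⊕1⊕1⊕0⊕0⊕0⊕1⊕1⊕0 = 1
Parity bits p1,p2,p4,p8,p16 = 11101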